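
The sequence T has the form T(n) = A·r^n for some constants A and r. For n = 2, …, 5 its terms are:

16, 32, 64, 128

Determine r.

Consecutive ratio: 32/16 = 2, and 64/32 = 2, so r = 2.
Then A·2^2 = 16 gives A = 4, and T(n) = 4·2^n.

2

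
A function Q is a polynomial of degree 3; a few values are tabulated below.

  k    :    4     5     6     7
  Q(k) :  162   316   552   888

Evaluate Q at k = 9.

Write Q(k) = ak³ + bk² + ck + d; the 4 given values yield a linear system in the 4 coefficients.
Solving, Q(k) = 3k³ - 4k² + 7k + 6.
Then Q(9) = 1932.

1932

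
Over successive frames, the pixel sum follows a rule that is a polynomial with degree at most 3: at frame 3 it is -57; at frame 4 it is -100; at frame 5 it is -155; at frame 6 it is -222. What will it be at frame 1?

-7

Write the value at x as T(x).
First differences: -43, -55, -67. Second differences: -12, -12.
Level-2 differences are constant, so T has degree 2.
Fitting a degree-2 polynomial gives T(x) = -6x² - x.
Then T(1) = -7.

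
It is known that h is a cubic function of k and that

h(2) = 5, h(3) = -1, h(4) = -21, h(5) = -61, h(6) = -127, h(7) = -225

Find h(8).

First differences: -6, -20, -40, -66, -98. Second differences: -14, -20, -26, -32. Third differences: -6, -6, -6.
Level-3 differences are constant, so h has degree 3.
Fitting a degree-3 polynomial gives h(k) = -k³ + 2k² + 3k - 1.
Then h(8) = -361.

-361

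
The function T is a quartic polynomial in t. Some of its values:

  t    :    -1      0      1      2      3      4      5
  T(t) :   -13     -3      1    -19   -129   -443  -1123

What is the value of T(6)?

-2379

First differences: 10, 4, -20, -110, -314, -680. Second differences: -6, -24, -90, -204, -366. Third differences: -18, -66, -114, -162. Fourth differences: -48, -48, -48.
Level-4 differences are constant, so T has degree 4.
Fitting a degree-4 polynomial gives T(t) = -2t^4 + t³ - t² + 6t - 3.
Then T(6) = -2379.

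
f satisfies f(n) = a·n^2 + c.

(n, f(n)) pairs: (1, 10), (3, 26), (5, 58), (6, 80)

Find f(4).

From f(1) = 10 and f(3) = 26: 1a + c = 10 and 9a + c = 26.
Subtracting: 8a = 16, so a = 2; then c = 10 − 2·1 = 8.
So f(n) = 2n² + 8, and f(4) = 40.

40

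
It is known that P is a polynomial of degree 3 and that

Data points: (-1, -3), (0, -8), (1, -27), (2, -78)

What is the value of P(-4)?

108

Write P(x) = ax³ + bx² + cx + d; the 4 given values yield a linear system in the 4 coefficients.
Solving, P(x) = -3x³ - 7x² - 9x - 8.
Then P(-4) = 108.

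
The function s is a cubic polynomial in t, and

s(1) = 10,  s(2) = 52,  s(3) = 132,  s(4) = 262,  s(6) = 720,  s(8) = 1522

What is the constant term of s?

Write s(t) = at³ + bt² + ct + d; the 6 given values yield a linear system in the 4 coefficients.
Solving, s(t) = 2t³ + 7t² + 7t - 6.
The constant term is s(0) = -6.

-6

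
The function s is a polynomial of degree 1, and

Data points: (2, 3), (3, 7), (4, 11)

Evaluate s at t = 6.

Write s(t) = at + b; the 3 given values yield a linear system in the 2 coefficients.
Solving, s(t) = 4t - 5.
Then s(6) = 19.

19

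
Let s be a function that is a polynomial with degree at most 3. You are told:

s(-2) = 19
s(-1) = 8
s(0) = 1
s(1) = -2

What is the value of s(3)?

4

Write s(t) = at³ + bt² + ct + d; the 4 given values yield a linear system in the 4 coefficients.
Solving, the leading coefficient vanishes, and s(t) = 2t² - 5t + 1.
Then s(3) = 4.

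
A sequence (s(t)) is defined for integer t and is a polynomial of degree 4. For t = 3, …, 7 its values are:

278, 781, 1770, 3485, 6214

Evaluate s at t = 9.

Write s(t) = at^4 + bt³ + ct² + dt + e; the 5 given values yield a linear system in the 5 coefficients.
Solving, s(t) = 2t^4 + 4t³ + t² - 2t + 5.
Then s(9) = 16106.

16106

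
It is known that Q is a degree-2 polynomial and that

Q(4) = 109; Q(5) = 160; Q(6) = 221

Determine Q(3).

68

Write Q(t) = at² + bt + c; the 3 given values yield a linear system in the 3 coefficients.
Solving, Q(t) = 5t² + 6t + 5.
Then Q(3) = 68.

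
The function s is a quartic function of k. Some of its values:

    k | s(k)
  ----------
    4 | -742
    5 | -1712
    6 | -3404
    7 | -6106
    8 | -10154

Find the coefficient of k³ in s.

Write s(k) = ak^4 + bk³ + ck² + dk + e; the 5 given values yield a linear system in the 5 coefficients.
Solving, s(k) = -2k^4 - 4k³ + k² + 3k - 2.
The coefficient of k³ is -4.

-4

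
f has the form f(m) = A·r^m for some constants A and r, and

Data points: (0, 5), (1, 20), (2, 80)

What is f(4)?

1280

Consecutive ratio: 20/5 = 4, and 80/20 = 4, so r = 4.
Then A·4^0 = 5 gives A = 5, and f(m) = 5·4^m.
f(4) = 5·4^4 = 1280.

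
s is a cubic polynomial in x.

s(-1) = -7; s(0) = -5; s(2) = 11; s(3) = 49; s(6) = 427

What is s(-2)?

Write s(x) = ax³ + bx² + cx + d; the 5 given values yield a linear system in the 4 coefficients.
Solving, s(x) = 2x³ - 5.
Then s(-2) = -21.

-21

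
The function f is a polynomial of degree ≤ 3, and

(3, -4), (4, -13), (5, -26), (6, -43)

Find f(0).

-1

First differences: -9, -13, -17. Second differences: -4, -4.
Level-2 differences are constant, so f has degree 2.
Fitting a degree-2 polynomial gives f(x) = -2x² + 5x - 1.
Then f(0) = -1.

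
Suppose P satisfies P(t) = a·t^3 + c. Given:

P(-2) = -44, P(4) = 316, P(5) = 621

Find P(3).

131

From P(-2) = -44 and P(4) = 316: -8a + c = -44 and 64a + c = 316.
Subtracting: 72a = 360, so a = 5; then c = -44 − 5·(-8) = -4.
So P(t) = 5t³ − 4, and P(3) = 131.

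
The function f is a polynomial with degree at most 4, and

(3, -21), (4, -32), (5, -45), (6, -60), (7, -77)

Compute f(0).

First differences: -11, -13, -15, -17. Second differences: -2, -2, -2.
Level-2 differences are constant, so f has degree 2.
Fitting a degree-2 polynomial gives f(m) = -m² - 4m.
Then f(0) = 0.

0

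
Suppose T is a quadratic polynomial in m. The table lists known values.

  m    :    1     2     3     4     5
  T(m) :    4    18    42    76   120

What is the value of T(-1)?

Write T(m) = am² + bm + c; the 5 given values yield a linear system in the 3 coefficients.
Solving, T(m) = 5m² - m.
Then T(-1) = 6.

6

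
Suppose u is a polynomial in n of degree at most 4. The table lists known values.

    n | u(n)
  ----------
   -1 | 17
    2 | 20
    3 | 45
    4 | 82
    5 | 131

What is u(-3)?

Write u(n) = an^4 + bn³ + cn² + dn + e; the 5 given values yield a linear system in the 5 coefficients.
Solving, the top 2 coefficients vanish, and u(n) = 6n² - 5n + 6.
Then u(-3) = 75.

75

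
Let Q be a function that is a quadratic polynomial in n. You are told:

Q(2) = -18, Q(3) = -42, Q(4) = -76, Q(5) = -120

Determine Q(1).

-4

Write Q(n) = an² + bn + c; the 4 given values yield a linear system in the 3 coefficients.
Solving, Q(n) = -5n² + n.
Then Q(1) = -4.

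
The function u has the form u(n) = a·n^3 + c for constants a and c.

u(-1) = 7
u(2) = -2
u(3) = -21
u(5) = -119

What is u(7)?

From u(-1) = 7 and u(2) = -2: -1a + c = 7 and 8a + c = -2.
Subtracting: 9a = -9, so a = -1; then c = 7 − (-1)·(-1) = 6.
So u(n) = -1n³ + 6, and u(7) = -337.

-337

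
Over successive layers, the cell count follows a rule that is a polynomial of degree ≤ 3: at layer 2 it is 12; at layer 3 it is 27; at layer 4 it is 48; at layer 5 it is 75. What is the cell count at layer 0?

Write the value at n as h(n).
First differences: 15, 21, 27. Second differences: 6, 6.
Level-2 differences are constant, so h has degree 2.
Fitting a degree-2 polynomial gives h(n) = 3n².
Then h(0) = 0.

0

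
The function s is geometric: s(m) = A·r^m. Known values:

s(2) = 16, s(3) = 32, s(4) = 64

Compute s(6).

256

Consecutive ratio: 32/16 = 2, and 64/32 = 2, so r = 2.
Then A·2^2 = 16 gives A = 4, and s(m) = 4·2^m.
s(6) = 4·2^6 = 256.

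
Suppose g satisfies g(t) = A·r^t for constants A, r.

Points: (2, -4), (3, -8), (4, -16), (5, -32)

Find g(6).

Consecutive ratio: -8/(-4) = 2, and -16/(-8) = 2, so r = 2.
Then A·2^2 = -4 gives A = -1, and g(t) = -1·2^t.
g(6) = -1·2^6 = -64.

-64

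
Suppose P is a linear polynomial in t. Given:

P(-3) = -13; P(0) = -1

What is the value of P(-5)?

Write P(t) = at + b; the 2 given values yield a linear system in the 2 coefficients.
Solving, P(t) = 4t - 1.
Then P(-5) = -21.

-21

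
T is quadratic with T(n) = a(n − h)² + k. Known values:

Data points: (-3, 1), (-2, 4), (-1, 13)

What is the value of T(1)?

49

First differences 3, 9; second difference 6 = 2a, so a = 3.
Expanding, the n-coefficient is −2ah = -6h; matching it to the data gives h = -3, and then k = 1.
So T(n) = 3(n + 3)² + 1.
T(1) = 3·4² + 1 = 49.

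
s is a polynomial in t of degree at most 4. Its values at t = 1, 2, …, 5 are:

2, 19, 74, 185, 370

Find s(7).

1034

First differences: 17, 55, 111, 185. Second differences: 38, 56, 74. Third differences: 18, 18.
Level-3 differences are constant, so s has degree 3.
Fitting a degree-3 polynomial gives s(t) = 3t³ + t² - 7t + 5.
Then s(7) = 1034.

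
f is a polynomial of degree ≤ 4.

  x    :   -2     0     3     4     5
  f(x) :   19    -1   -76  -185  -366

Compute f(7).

-1016

Write f(x) = ax^4 + bx³ + cx² + dx + e; the 5 given values yield a linear system in the 5 coefficients.
Solving, the leading coefficient vanishes, and f(x) = -3x³ + 2x - 1.
Then f(7) = -1016.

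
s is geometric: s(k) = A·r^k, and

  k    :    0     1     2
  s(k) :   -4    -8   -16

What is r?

2

Consecutive ratio: -8/(-4) = 2, and -16/(-8) = 2, so r = 2.
Then A·2^0 = -4 gives A = -4, and s(k) = -4·2^k.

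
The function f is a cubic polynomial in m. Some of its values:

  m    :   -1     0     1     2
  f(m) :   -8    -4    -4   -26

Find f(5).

Write f(m) = am³ + bm² + cm + d; the 4 given values yield a linear system in the 4 coefficients.
Solving, f(m) = -3m³ - 2m² + 5m - 4.
Then f(5) = -404.

-404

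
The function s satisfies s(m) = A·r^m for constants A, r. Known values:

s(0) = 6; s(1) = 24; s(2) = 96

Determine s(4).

Consecutive ratio: 24/6 = 4, and 96/24 = 4, so r = 4.
Then A·4^0 = 6 gives A = 6, and s(m) = 6·4^m.
s(4) = 6·4^4 = 1536.

1536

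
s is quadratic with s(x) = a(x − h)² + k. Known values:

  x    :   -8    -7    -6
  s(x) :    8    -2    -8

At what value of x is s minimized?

First differences -10, -6; second difference 4 = 2a, so a = 2.
Expanding, the x-coefficient is −2ah = -4h; matching it to the data gives h = -5, and then k = -10.
So s(x) = 2(x + 5)² − 10.
Hence h = -5.

-5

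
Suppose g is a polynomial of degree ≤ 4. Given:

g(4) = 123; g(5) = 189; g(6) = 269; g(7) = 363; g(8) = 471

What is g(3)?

71

First differences: 66, 80, 94, 108. Second differences: 14, 14, 14.
Level-2 differences are constant, so g has degree 2.
Fitting a degree-2 polynomial gives g(m) = 7m² + 3m - 1.
Then g(3) = 71.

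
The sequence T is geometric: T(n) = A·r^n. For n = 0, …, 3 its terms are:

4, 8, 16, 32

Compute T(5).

Consecutive ratio: 8/4 = 2, and 16/8 = 2, so r = 2.
Then A·2^0 = 4 gives A = 4, and T(n) = 4·2^n.
T(5) = 4·2^5 = 128.

128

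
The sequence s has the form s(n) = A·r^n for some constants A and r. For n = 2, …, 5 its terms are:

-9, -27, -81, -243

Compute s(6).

Consecutive ratio: -27/(-9) = 3, and -81/(-27) = 3, so r = 3.
Then A·3^2 = -9 gives A = -1, and s(n) = -1·3^n.
s(6) = -1·3^6 = -729.

-729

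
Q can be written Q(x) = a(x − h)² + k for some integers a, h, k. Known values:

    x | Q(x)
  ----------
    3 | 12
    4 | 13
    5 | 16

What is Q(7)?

First differences 1, 3; second difference 2 = 2a, so a = 1.
Expanding, the x-coefficient is −2ah = -2h; matching it to the data gives h = 3, and then k = 12.
So Q(x) = 1(x − 3)² + 12.
Q(7) = 1·4² + 12 = 28.

28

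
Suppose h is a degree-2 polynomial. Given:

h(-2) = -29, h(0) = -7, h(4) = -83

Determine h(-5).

Write h(k) = ak² + bk + c; the 3 given values yield a linear system in the 3 coefficients.
Solving, h(k) = -5k² + k - 7.
Then h(-5) = -137.

-137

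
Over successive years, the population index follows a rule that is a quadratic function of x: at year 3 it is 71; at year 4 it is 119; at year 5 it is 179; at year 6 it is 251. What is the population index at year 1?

Write the value at x as f(x).
Write f(x) = ax² + bx + c; the 4 given values yield a linear system in the 3 coefficients.
Solving, f(x) = 6x² + 6x - 1.
Then f(1) = 11.

11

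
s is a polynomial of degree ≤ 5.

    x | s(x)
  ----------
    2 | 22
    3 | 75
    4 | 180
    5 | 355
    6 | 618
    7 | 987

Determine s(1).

3

First differences: 53, 105, 175, 263, 369. Second differences: 52, 70, 88, 106. Third differences: 18, 18, 18.
Level-3 differences are constant, so s has degree 3.
Fitting a degree-3 polynomial gives s(x) = 3x³ - x² + x.
Then s(1) = 3.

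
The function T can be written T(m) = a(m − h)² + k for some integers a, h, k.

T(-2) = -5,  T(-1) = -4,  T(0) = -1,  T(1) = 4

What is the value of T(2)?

11

First differences 1, 3, 5; second difference 2 = 2a, so a = 1.
Expanding, the m-coefficient is −2ah = -2h; matching it to the data gives h = -2, and then k = -5.
So T(m) = 1(m + 2)² − 5.
T(2) = 1·4² − 5 = 11.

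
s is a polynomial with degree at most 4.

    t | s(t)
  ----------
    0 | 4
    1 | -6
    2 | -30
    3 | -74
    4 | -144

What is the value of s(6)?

First differences: -10, -24, -44, -70. Second differences: -14, -20, -26. Third differences: -6, -6.
Level-3 differences are constant, so s has degree 3.
Fitting a degree-3 polynomial gives s(t) = -t³ - 4t² - 5t + 4.
Then s(6) = -386.

-386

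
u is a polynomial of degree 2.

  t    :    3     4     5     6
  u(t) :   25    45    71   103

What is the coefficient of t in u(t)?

-1

Write u(t) = at² + bt + c; the 4 given values yield a linear system in the 3 coefficients.
Solving, u(t) = 3t² - t + 1.
The coefficient of t is -1.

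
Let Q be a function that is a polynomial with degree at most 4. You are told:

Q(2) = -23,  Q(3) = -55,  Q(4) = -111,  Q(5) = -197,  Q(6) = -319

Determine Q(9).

-961

First differences: -32, -56, -86, -122. Second differences: -24, -30, -36. Third differences: -6, -6.
Level-3 differences are constant, so Q has degree 3.
Fitting a degree-3 polynomial gives Q(n) = -n³ - 3n² + 2n - 7.
Then Q(9) = -961.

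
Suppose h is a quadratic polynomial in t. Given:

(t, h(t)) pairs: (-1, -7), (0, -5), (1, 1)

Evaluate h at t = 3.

Write h(t) = at² + bt + c; the 3 given values yield a linear system in the 3 coefficients.
Solving, h(t) = 2t² + 4t - 5.
Then h(3) = 25.

25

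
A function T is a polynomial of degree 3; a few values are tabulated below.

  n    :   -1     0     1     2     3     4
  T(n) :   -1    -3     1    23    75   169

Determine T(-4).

First differences: -2, 4, 22, 52, 94. Second differences: 6, 18, 30, 42. Third differences: 12, 12, 12.
Level-3 differences are constant, so T has degree 3.
Fitting a degree-3 polynomial gives T(n) = 2n³ + 3n² - n - 3.
Then T(-4) = -79.

-79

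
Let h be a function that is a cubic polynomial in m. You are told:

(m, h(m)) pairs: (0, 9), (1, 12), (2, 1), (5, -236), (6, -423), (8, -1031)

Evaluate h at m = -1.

Write h(m) = am³ + bm² + cm + d; the 6 given values yield a linear system in the 4 coefficients.
Solving, h(m) = -2m³ - m² + 6m + 9.
Then h(-1) = 4.

4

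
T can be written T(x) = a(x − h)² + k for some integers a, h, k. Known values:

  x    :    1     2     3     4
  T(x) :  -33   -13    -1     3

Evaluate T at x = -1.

First differences 20, 12, 4; second difference -8 = 2a, so a = -4.
Expanding, the x-coefficient is −2ah = 8h; matching it to the data gives h = 4, and then k = 3.
So T(x) = -4(x − 4)² + 3.
T(-1) = -4·(-5)² + 3 = -97.

-97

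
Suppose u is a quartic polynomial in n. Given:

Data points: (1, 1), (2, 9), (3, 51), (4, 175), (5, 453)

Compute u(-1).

Write u(n) = an^4 + bn³ + cn² + dn + e; the 5 given values yield a linear system in the 5 coefficients.
Solving, u(n) = n^4 - 2n³ + 4n² - 5n + 3.
Then u(-1) = 15.

15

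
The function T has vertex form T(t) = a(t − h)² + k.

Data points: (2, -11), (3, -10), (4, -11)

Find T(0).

-19

First differences 1, -1; second difference -2 = 2a, so a = -1.
Expanding, the t-coefficient is −2ah = 2h; matching it to the data gives h = 3, and then k = -10.
So T(t) = -1(t − 3)² − 10.
T(0) = -1·(-3)² − 10 = -19.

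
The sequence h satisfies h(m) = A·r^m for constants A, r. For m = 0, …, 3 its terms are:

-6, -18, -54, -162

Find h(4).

Consecutive ratio: -18/(-6) = 3, and -54/(-18) = 3, so r = 3.
Then A·3^0 = -6 gives A = -6, and h(m) = -6·3^m.
h(4) = -6·3^4 = -486.

-486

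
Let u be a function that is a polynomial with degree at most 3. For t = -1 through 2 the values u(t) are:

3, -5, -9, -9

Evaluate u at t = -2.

First differences: -8, -4, 0. Second differences: 4, 4.
Level-2 differences are constant, so u has degree 2.
Fitting a degree-2 polynomial gives u(t) = 2t² - 6t - 5.
Then u(-2) = 15.

15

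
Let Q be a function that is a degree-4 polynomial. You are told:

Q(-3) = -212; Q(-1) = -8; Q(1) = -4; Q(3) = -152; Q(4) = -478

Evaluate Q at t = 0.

Write Q(t) = at^4 + bt³ + ct² + dt + e; the 5 given values yield a linear system in the 5 coefficients.
Solving, Q(t) = -2t^4 + t³ - 2t² + t - 2.
Then Q(0) = -2.

-2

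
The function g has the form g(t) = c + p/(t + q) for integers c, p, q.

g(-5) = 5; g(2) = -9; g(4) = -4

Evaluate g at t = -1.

21

(g(t) − c)(t + q) = p for each data point; the three points give a linear system in c and q, then p follows.
Solving: c = 1, q = 0, p = -20, so g(t) = 1 − 20/(t + 0).
Then g(-1) = 1 − 20/(-1) = 21.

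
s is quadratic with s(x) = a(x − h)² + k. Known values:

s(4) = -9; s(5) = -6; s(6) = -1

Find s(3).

-10

First differences 3, 5; second difference 2 = 2a, so a = 1.
Expanding, the x-coefficient is −2ah = -2h; matching it to the data gives h = 3, and then k = -10.
So s(x) = 1(x − 3)² − 10.
s(3) = 1·0² − 10 = -10.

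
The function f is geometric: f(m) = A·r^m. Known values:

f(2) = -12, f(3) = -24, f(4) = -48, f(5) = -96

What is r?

Consecutive ratio: -24/(-12) = 2, and -48/(-24) = 2, so r = 2.
Then A·2^2 = -12 gives A = -3, and f(m) = -3·2^m.

2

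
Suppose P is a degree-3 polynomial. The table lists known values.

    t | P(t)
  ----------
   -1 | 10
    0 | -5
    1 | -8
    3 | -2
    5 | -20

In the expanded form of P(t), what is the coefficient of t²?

Write P(t) = at³ + bt² + ct + d; the 5 given values yield a linear system in the 4 coefficients.
Solving, P(t) = -t³ + 6t² - 8t - 5.
The coefficient of t² is 6.

6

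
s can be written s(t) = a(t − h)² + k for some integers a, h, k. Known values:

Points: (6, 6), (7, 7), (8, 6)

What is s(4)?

-2

First differences 1, -1; second difference -2 = 2a, so a = -1.
Expanding, the t-coefficient is −2ah = 2h; matching it to the data gives h = 7, and then k = 7.
So s(t) = -1(t − 7)² + 7.
s(4) = -1·(-3)² + 7 = -2.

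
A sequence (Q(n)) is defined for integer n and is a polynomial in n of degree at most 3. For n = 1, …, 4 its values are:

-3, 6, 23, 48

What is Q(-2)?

18

First differences: 9, 17, 25. Second differences: 8, 8.
Level-2 differences are constant, so Q has degree 2.
Fitting a degree-2 polynomial gives Q(n) = 4n² - 3n - 4.
Then Q(-2) = 18.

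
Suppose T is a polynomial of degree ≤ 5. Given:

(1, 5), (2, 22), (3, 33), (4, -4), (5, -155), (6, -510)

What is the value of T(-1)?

First differences: 17, 11, -37, -151, -355. Second differences: -6, -48, -114, -204. Third differences: -42, -66, -90. Fourth differences: -24, -24.
Level-4 differences are constant, so T has degree 4.
Fitting a degree-4 polynomial gives T(k) = -k^4 + 3k³ + 4k² - k.
Then T(-1) = 1.

1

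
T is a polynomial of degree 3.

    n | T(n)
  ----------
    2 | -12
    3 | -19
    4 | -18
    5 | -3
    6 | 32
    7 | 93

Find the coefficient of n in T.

First differences: -7, 1, 15, 35, 61. Second differences: 8, 14, 20, 26. Third differences: 6, 6, 6.
Level-3 differences are constant, so T has degree 3.
Fitting a degree-3 polynomial gives T(n) = n³ - 5n² - n + 2.
The coefficient of n is -1.

-1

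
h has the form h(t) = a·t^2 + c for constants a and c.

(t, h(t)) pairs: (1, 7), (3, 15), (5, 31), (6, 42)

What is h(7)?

55

From h(1) = 7 and h(3) = 15: 1a + c = 7 and 9a + c = 15.
Subtracting: 8a = 8, so a = 1; then c = 7 − 1·1 = 6.
So h(t) = 1t² + 6, and h(7) = 55.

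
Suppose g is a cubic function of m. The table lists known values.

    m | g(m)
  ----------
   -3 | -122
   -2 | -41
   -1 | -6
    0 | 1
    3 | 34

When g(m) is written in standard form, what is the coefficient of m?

Write g(m) = am³ + bm² + cm + d; the 5 given values yield a linear system in the 4 coefficients.
Solving, g(m) = 3m³ - 5m² - m + 1.
The coefficient of m is -1.

-1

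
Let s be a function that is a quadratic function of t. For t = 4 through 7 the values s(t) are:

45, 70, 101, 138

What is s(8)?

First differences: 25, 31, 37. Second differences: 6, 6.
Level-2 differences are constant, so s has degree 2.
Fitting a degree-2 polynomial gives s(t) = 3t² - 2t + 5.
Then s(8) = 181.

181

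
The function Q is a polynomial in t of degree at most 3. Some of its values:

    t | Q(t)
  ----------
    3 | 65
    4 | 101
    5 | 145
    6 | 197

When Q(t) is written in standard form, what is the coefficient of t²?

4

First differences: 36, 44, 52. Second differences: 8, 8.
Level-2 differences are constant, so Q has degree 2.
Fitting a degree-2 polynomial gives Q(t) = 4t² + 8t + 5.
The coefficient of t² is 4.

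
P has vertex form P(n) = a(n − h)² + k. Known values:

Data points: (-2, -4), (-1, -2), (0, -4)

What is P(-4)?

First differences 2, -2; second difference -4 = 2a, so a = -2.
Expanding, the n-coefficient is −2ah = 4h; matching it to the data gives h = -1, and then k = -2.
So P(n) = -2(n + 1)² − 2.
P(-4) = -2·(-3)² − 2 = -20.

-20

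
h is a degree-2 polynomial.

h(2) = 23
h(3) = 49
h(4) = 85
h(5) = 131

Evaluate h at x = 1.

Write h(x) = ax² + bx + c; the 4 given values yield a linear system in the 3 coefficients.
Solving, h(x) = 5x² + x + 1.
Then h(1) = 7.

7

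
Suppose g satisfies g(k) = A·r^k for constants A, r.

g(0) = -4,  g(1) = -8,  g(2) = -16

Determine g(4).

Consecutive ratio: -8/(-4) = 2, and -16/(-8) = 2, so r = 2.
Then A·2^0 = -4 gives A = -4, and g(k) = -4·2^k.
g(4) = -4·2^4 = -64.

-64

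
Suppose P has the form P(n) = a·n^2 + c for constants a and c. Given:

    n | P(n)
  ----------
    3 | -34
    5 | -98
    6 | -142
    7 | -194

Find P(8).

From P(3) = -34 and P(5) = -98: 9a + c = -34 and 25a + c = -98.
Subtracting: 16a = -64, so a = -4; then c = -34 − (-4)·9 = 2.
So P(n) = -4n² + 2, and P(8) = -254.

-254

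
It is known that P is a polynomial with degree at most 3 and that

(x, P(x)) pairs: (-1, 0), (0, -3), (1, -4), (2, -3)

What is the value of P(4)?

5

First differences: -3, -1, 1. Second differences: 2, 2.
Level-2 differences are constant, so P has degree 2.
Fitting a degree-2 polynomial gives P(x) = x² - 2x - 3.
Then P(4) = 5.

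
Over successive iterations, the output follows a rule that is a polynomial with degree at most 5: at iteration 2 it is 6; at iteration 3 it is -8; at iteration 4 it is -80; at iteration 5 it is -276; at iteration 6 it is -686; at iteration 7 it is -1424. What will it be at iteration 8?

-2628

Write the value at t as g(t).
First differences: -14, -72, -196, -410, -738. Second differences: -58, -124, -214, -328. Third differences: -66, -90, -114. Fourth differences: -24, -24.
Level-4 differences are constant, so g has degree 4.
Fitting a degree-4 polynomial gives g(t) = -t^4 + 3t³ - t² - t + 4.
Then g(8) = -2628.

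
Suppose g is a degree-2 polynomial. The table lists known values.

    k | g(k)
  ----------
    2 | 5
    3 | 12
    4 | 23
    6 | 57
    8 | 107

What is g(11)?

Write g(k) = ak² + bk + c; the 5 given values yield a linear system in the 3 coefficients.
Solving, g(k) = 2k² - 3k + 3.
Then g(11) = 212.

212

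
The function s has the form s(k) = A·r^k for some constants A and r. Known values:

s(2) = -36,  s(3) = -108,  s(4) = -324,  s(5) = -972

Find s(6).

-2916

Consecutive ratio: -108/(-36) = 3, and -324/(-108) = 3, so r = 3.
Then A·3^2 = -36 gives A = -4, and s(k) = -4·3^k.
s(6) = -4·3^6 = -2916.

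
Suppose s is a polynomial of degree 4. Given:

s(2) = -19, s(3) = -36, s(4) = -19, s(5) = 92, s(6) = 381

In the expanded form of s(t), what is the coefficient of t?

Write s(t) = at^4 + bt³ + ct² + dt + e; the 5 given values yield a linear system in the 5 coefficients.
Solving, s(t) = t^4 - 4t³ - 2t² + 4t - 3.
The coefficient of t is 4.

4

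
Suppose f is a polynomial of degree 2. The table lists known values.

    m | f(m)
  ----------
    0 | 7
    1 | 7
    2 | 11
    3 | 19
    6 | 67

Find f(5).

47

Write f(m) = am² + bm + c; the 5 given values yield a linear system in the 3 coefficients.
Solving, f(m) = 2m² - 2m + 7.
Then f(5) = 47.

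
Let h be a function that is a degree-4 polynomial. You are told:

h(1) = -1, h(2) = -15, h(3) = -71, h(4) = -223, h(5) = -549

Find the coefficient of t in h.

Write h(t) = at^4 + bt³ + ct² + dt + e; the 5 given values yield a linear system in the 5 coefficients.
Solving, h(t) = -t^4 + t³ - 2t² + 1.
The coefficient of t is 0.

0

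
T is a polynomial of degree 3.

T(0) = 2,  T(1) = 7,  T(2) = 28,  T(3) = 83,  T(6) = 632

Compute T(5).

367

Write T(x) = ax³ + bx² + cx + d; the 5 given values yield a linear system in the 4 coefficients.
Solving, T(x) = 3x³ - x² + 3x + 2.
Then T(5) = 367.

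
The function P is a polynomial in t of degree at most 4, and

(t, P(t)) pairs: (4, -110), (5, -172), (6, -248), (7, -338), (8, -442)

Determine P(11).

-838

First differences: -62, -76, -90, -104. Second differences: -14, -14, -14.
Level-2 differences are constant, so P has degree 2.
Fitting a degree-2 polynomial gives P(t) = -7t² + t - 2.
Then P(11) = -838.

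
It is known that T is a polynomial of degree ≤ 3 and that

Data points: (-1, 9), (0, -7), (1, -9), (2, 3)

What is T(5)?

123

Write T(x) = ax³ + bx² + cx + d; the 4 given values yield a linear system in the 4 coefficients.
Solving, the leading coefficient vanishes, and T(x) = 7x² - 9x - 7.
Then T(5) = 123.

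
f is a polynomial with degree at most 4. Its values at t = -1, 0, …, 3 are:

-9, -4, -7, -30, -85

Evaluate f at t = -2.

-10

Write f(t) = at^4 + bt³ + ct² + dt + e; the 5 given values yield a linear system in the 5 coefficients.
Solving, the leading coefficient vanishes, and f(t) = -2t³ - 4t² + 3t - 4.
Then f(-2) = -10.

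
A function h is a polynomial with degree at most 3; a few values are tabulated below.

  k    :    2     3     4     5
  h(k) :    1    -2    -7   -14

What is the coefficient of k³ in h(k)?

Write h(k) = ak³ + bk² + ck + d; the 4 given values yield a linear system in the 4 coefficients.
Solving, the leading coefficient vanishes, and h(k) = -k² + 2k + 1.
The coefficient of k³ is 0.

0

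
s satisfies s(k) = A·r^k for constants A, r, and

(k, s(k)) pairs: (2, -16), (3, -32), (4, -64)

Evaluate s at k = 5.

Consecutive ratio: -32/(-16) = 2, and -64/(-32) = 2, so r = 2.
Then A·2^2 = -16 gives A = -4, and s(k) = -4·2^k.
s(5) = -4·2^5 = -128.

-128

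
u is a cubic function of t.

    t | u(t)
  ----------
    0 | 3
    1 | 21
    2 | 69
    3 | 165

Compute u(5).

573

Write u(t) = at³ + bt² + ct + d; the 4 given values yield a linear system in the 4 coefficients.
Solving, u(t) = 3t³ + 6t² + 9t + 3.
Then u(5) = 573.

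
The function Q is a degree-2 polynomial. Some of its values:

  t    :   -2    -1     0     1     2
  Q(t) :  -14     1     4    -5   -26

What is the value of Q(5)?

-161

First differences: 15, 3, -9, -21. Second differences: -12, -12, -12.
Level-2 differences are constant, so Q has degree 2.
Fitting a degree-2 polynomial gives Q(t) = -6t² - 3t + 4.
Then Q(5) = -161.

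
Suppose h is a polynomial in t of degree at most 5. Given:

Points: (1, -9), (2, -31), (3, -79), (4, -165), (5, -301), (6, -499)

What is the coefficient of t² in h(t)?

-1

First differences: -22, -48, -86, -136, -198. Second differences: -26, -38, -50, -62. Third differences: -12, -12, -12.
Level-3 differences are constant, so h has degree 3.
Fitting a degree-3 polynomial gives h(t) = -2t³ - t² - 5t - 1.
The coefficient of t² is -1.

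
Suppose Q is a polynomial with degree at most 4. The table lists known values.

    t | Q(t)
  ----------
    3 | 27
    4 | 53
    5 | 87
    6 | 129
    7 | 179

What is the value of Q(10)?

377

First differences: 26, 34, 42, 50. Second differences: 8, 8, 8.
Level-2 differences are constant, so Q has degree 2.
Fitting a degree-2 polynomial gives Q(t) = 4t² - 2t - 3.
Then Q(10) = 377.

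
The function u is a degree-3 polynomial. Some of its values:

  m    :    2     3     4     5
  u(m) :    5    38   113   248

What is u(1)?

-4

Write u(m) = am³ + bm² + cm + d; the 4 given values yield a linear system in the 4 coefficients.
Solving, u(m) = 3m³ - 6m² + 6m - 7.
Then u(1) = -4.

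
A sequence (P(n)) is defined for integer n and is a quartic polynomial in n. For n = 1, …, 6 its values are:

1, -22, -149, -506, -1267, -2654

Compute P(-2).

First differences: -23, -127, -357, -761, -1387. Second differences: -104, -230, -404, -626. Third differences: -126, -174, -222. Fourth differences: -48, -48.
Level-4 differences are constant, so P has degree 4.
Fitting a degree-4 polynomial gives P(n) = -2n^4 - n³ + 4n² + 2n - 2.
Then P(-2) = -14.

-14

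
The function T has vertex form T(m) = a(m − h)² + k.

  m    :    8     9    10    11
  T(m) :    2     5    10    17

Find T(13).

First differences 3, 5, 7; second difference 2 = 2a, so a = 1.
Expanding, the m-coefficient is −2ah = -2h; matching it to the data gives h = 7, and then k = 1.
So T(m) = 1(m − 7)² + 1.
T(13) = 1·6² + 1 = 37.

37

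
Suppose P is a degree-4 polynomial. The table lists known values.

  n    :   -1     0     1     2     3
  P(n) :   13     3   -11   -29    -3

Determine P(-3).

261

Write P(n) = an^4 + bn³ + cn² + dn + e; the 5 given values yield a linear system in the 5 coefficients.
Solving, P(n) = 2n^4 - 4n³ - 4n² - 8n + 3.
Then P(-3) = 261.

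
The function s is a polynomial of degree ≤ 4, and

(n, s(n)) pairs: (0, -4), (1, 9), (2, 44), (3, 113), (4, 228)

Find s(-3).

-31

First differences: 13, 35, 69, 115. Second differences: 22, 34, 46. Third differences: 12, 12.
Level-3 differences are constant, so s has degree 3.
Fitting a degree-3 polynomial gives s(n) = 2n³ + 5n² + 6n - 4.
Then s(-3) = -31.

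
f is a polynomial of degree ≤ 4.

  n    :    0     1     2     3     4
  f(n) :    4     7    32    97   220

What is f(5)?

419

First differences: 3, 25, 65, 123. Second differences: 22, 40, 58. Third differences: 18, 18.
Level-3 differences are constant, so f has degree 3.
Fitting a degree-3 polynomial gives f(n) = 3n³ + 2n² - 2n + 4.
Then f(5) = 419.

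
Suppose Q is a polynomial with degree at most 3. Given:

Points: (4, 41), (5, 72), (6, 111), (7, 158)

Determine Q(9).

First differences: 31, 39, 47. Second differences: 8, 8.
Level-2 differences are constant, so Q has degree 2.
Fitting a degree-2 polynomial gives Q(x) = 4x² - 5x - 3.
Then Q(9) = 276.

276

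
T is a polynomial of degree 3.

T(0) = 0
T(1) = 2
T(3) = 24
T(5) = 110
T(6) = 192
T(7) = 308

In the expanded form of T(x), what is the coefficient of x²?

-1

Write T(x) = ax³ + bx² + cx + d; the 6 given values yield a linear system in the 4 coefficients.
Solving, T(x) = x³ - x² + 2x.
The coefficient of x² is -1.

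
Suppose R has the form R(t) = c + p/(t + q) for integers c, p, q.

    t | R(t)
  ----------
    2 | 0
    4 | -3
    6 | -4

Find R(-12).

(R(t) − c)(t + q) = p for each data point; the three points give a linear system in c and q, then p follows.
Solving: c = -6, q = 0, p = 12, so R(t) = -6 + 12/(t + 0).
Then R(-12) = -6 + 12/(-12) = -7.

-7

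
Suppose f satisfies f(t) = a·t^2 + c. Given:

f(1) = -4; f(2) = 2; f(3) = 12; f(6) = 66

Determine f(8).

From f(1) = -4 and f(2) = 2: 1a + c = -4 and 4a + c = 2.
Subtracting: 3a = 6, so a = 2; then c = -4 − 2·1 = -6.
So f(t) = 2t² − 6, and f(8) = 122.

122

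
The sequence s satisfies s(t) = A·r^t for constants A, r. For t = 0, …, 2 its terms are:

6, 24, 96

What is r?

Consecutive ratio: 24/6 = 4, and 96/24 = 4, so r = 4.
Then A·4^0 = 6 gives A = 6, and s(t) = 6·4^t.

4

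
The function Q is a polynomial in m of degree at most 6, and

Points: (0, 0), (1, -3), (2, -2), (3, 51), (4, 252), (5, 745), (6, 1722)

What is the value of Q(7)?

3423

Write Q(m) = am^6 + bm^5 + cm^4 + dm³ + em² + pm + q; the 7 given values yield a linear system in the 7 coefficients.
Solving, the top 2 coefficients vanish, and Q(m) = 2m^4 - 4m³ - m.
Then Q(7) = 3423.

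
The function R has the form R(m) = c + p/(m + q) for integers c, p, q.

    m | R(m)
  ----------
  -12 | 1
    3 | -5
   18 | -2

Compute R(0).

-11

(R(m) − c)(m + q) = p for each data point; the three points give a linear system in c and q, then p follows.
Solving: c = -1, q = 2, p = -20, so R(m) = -1 − 20/(m + 2).
Then R(0) = -1 − 20/2 = -11.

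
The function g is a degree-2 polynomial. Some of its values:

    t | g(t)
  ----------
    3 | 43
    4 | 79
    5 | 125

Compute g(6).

181

Write g(t) = at² + bt + c; the 3 given values yield a linear system in the 3 coefficients.
Solving, g(t) = 5t² + t - 5.
Then g(6) = 181.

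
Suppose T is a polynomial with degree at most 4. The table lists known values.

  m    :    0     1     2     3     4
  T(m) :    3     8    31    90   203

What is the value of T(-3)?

-84

Write T(m) = am^4 + bm³ + cm² + dm + e; the 5 given values yield a linear system in the 5 coefficients.
Solving, the leading coefficient vanishes, and T(m) = 3m³ + 2m + 3.
Then T(-3) = -84.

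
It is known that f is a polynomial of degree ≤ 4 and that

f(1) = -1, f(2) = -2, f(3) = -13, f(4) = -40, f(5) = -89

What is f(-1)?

-5

First differences: -1, -11, -27, -49. Second differences: -10, -16, -22. Third differences: -6, -6.
Level-3 differences are constant, so f has degree 3.
Fitting a degree-3 polynomial gives f(n) = -n³ + n² + 3n - 4.
Then f(-1) = -5.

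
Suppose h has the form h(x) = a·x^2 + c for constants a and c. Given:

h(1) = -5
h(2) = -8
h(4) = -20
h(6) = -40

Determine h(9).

-85

From h(1) = -5 and h(2) = -8: 1a + c = -5 and 4a + c = -8.
Subtracting: 3a = -3, so a = -1; then c = -5 − (-1)·1 = -4.
So h(x) = -1x² − 4, and h(9) = -85.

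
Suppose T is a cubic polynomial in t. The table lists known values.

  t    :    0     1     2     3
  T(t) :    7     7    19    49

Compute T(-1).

13

Write T(t) = at³ + bt² + ct + d; the 4 given values yield a linear system in the 4 coefficients.
Solving, T(t) = t³ + 3t² - 4t + 7.
Then T(-1) = 13.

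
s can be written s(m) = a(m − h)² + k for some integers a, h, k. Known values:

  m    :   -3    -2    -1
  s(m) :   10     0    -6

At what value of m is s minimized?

First differences -10, -6; second difference 4 = 2a, so a = 2.
Expanding, the m-coefficient is −2ah = -4h; matching it to the data gives h = 0, and then k = -8.
So s(m) = 2(m + 0)² − 8.
Hence h = 0.

0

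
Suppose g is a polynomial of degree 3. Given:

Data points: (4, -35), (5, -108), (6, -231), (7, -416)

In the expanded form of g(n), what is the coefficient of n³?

-2

Write g(n) = an³ + bn² + cn + d; the 4 given values yield a linear system in the 4 coefficients.
Solving, g(n) = -2n³ + 5n² + 4n - 3.
The coefficient of n³ is -2.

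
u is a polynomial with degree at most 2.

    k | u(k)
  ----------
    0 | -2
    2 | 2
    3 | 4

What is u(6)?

10

Write u(k) = ak² + bk + c; the 3 given values yield a linear system in the 3 coefficients.
Solving, the leading coefficient vanishes, and u(k) = 2k - 2.
Then u(6) = 10.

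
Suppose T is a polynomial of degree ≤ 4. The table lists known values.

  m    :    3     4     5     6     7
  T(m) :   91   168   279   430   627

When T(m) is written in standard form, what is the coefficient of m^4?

First differences: 77, 111, 151, 197. Second differences: 34, 40, 46. Third differences: 6, 6.
Level-3 differences are constant, so T has degree 3.
Fitting a degree-3 polynomial gives T(m) = m³ + 5m² + 5m + 4.
The coefficient of m^4 is 0.

0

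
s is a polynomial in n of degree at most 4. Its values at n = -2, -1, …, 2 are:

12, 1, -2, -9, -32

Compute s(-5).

213

First differences: -11, -3, -7, -23. Second differences: 8, -4, -16. Third differences: -12, -12.
Level-3 differences are constant, so s has degree 3.
Fitting a degree-3 polynomial gives s(n) = -2n³ - 2n² - 3n - 2.
Then s(-5) = 213.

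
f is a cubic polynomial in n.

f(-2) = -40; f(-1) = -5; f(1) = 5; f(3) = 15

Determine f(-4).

-230

Write f(n) = an³ + bn² + cn + d; the 4 given values yield a linear system in the 4 coefficients.
Solving, f(n) = 2n³ - 6n² + 3n + 6.
Then f(-4) = -230.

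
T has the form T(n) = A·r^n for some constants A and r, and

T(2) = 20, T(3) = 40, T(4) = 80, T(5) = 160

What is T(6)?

320

Consecutive ratio: 40/20 = 2, and 80/40 = 2, so r = 2.
Then A·2^2 = 20 gives A = 5, and T(n) = 5·2^n.
T(6) = 5·2^6 = 320.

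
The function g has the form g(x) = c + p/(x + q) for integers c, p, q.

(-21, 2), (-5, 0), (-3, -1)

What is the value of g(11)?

6

(g(x) − c)(x + q) = p for each data point; the three points give a linear system in c and q, then p follows.
Solving: c = 3, q = -3, p = 24, so g(x) = 3 + 24/(x − 3).
Then g(11) = 3 + 24/8 = 6.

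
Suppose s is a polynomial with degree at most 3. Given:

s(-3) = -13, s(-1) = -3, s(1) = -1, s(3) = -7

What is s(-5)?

-31

Write s(x) = ax³ + bx² + cx + d; the 4 given values yield a linear system in the 4 coefficients.
Solving, the leading coefficient vanishes, and s(x) = -x² + x - 1.
Then s(-5) = -31.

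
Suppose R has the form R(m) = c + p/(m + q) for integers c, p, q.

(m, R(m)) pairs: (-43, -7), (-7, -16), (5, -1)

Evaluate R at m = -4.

(R(m) − c)(m + q) = p for each data point; the three points give a linear system in c and q, then p follows.
Solving: c = -6, q = 3, p = 40, so R(m) = -6 + 40/(m + 3).
Then R(-4) = -6 + 40/(-1) = -46.

-46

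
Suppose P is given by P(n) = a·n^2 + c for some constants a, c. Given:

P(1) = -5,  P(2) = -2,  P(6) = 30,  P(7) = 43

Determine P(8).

58

From P(1) = -5 and P(2) = -2: 1a + c = -5 and 4a + c = -2.
Subtracting: 3a = 3, so a = 1; then c = -5 − 1·1 = -6.
So P(n) = 1n² − 6, and P(8) = 58.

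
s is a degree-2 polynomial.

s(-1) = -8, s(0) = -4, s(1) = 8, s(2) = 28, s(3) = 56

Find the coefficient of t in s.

8

Write s(t) = at² + bt + c; the 5 given values yield a linear system in the 3 coefficients.
Solving, s(t) = 4t² + 8t - 4.
The coefficient of t is 8.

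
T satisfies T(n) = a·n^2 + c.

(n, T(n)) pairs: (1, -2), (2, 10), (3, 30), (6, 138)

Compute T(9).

318

From T(1) = -2 and T(2) = 10: 1a + c = -2 and 4a + c = 10.
Subtracting: 3a = 12, so a = 4; then c = -2 − 4·1 = -6.
So T(n) = 4n² − 6, and T(9) = 318.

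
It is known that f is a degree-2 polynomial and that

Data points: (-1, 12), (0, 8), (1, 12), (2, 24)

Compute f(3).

44

Write f(x) = ax² + bx + c; the 4 given values yield a linear system in the 3 coefficients.
Solving, f(x) = 4x² + 8.
Then f(3) = 44.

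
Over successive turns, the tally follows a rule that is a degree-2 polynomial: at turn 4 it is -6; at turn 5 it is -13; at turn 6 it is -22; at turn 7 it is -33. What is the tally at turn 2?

2

Write the value at t as h(t).
First differences: -7, -9, -11. Second differences: -2, -2.
Level-2 differences are constant, so h has degree 2.
Fitting a degree-2 polynomial gives h(t) = -t² + 2t + 2.
Then h(2) = 2.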